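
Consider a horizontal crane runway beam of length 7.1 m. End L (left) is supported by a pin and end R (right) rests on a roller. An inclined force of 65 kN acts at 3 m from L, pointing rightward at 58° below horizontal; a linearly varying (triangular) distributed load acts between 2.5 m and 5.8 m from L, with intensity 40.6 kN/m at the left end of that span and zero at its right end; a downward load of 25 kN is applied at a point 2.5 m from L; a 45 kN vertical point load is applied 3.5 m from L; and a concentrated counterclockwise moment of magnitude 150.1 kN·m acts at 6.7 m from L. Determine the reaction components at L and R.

L_x = -34.44 kN, L_y = 125.0 kN, R_y = 67.10 kN

Resultant of the triangular load: ½ × 40.6 × 3.3 = 66.99 kN, acting at 3.6 m from L (one-third of the span from the peak).
Taking moments about L: R_y·7.1 − 65·sin58°·3 − (½·40.6·3.3)·3.6 − 25·2.5 − 45·3.5 + 150.1 = 0 → R_y = 476.433/7.1 = 67.1032 ≈ 67.10 kN.
ΣF_y = 0: L_y + 67.1032 − 65·sin58° − ½·40.6·3.3 − 25 − 45 = 0 → L_y = 125.0 kN.
ΣF_x = 0: L_x + 65·cos58° = 0 → L_x = -34.44 kN.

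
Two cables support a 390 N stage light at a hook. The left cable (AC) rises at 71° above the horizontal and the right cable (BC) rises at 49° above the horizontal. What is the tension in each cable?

T_AC = 295.4 N, T_BC = 146.6 N

ΣF_x = 0: −T_AC·cos71° + T_BC·cos49° = 0 → T_BC = 0.496248·T_AC.
ΣF_y = 0: T_AC·sin71° + T_BC·sin49° = 390.
Substitute: T_AC·(0.945519 + 0.496248·0.75471) = 390 → T_AC = 295.445 ≈ 295.4 N.
Then T_BC = 0.496248 × 295.445 = 146.6 N.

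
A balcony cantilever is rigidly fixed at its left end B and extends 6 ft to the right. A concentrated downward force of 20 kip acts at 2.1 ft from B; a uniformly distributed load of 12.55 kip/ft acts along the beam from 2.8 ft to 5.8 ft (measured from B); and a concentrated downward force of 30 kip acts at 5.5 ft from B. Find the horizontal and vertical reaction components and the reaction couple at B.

Resultant of the distributed load: 12.55 × 3 = 37.65 kip at 4.3 ft from B.
ΣF_x = 0: B_x = 0.
ΣF_y = 0: B_y − 20 − 12.55·3 − 30 = 0 → B_y = 87.65 kip.
ΣM about B: M_B − 20·2.1 − (12.55·3)·4.3 − 30·5.5 = 0 → M_B = 368.9 kip·ft.

B_x = 0, B_y = 87.65 kip, M_B = 368.9 kip·ft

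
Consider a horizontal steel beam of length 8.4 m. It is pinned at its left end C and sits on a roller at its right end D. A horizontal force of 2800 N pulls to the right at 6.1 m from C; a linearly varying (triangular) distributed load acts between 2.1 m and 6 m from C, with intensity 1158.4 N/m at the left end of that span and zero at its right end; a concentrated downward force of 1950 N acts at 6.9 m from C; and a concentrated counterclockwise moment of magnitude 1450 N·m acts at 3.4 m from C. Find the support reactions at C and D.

Resultant of the triangular load: ½ × 1158.4 × 3.9 = 2258.88 N, acting at 3.4 m from C (one-third of the span from the peak).
Taking moments about C: D_y·8.4 − (½·1158.4·3.9)·3.4 − 1950·6.9 + 1450 = 0 → D_y = 19685.192/8.4 = 2343.48 ≈ 2343 N.
ΣF_y = 0: C_y + 2343.48 − ½·1158.4·3.9 − 1950 = 0 → C_y = 1865 N.
ΣF_x = 0: C_x + 2800 = 0 → C_x = -2800 N.

C_x = -2800 N, C_y = 1865 N, D_y = 2343 N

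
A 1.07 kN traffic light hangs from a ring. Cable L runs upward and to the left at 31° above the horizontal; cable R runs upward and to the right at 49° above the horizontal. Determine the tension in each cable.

ΣF_x = 0: −T_L·cos31° + T_R·cos49° = 0 → T_R = 1.30654·T_L.
ΣF_y = 0: T_L·sin31° + T_R·sin49° = 1.07.
Substitute: T_L·(0.515038 + 1.30654·0.75471) = 1.07 → T_L = 0.712812 ≈ 0.7128 kN.
Then T_R = 1.30654 × 0.712812 = 0.9313 kN.

T_L = 0.7128 kN, T_R = 0.9313 kN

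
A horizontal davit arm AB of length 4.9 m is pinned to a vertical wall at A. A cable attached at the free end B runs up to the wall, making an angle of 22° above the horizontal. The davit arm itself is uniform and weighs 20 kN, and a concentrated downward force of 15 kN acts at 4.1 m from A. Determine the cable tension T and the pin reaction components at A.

T = 60.20 kN, A_x = 55.82 kN, A_y = 12.45 kN

ΣM about A: T·sin22°·4.9 − 20·2.45 − 15·4.1 = 0 → T = 110.5/(4.9·0.374607) = 60.1991 ≈ 60.20 kN.
ΣF_x = 0: A_x − T·cos22° = 0 → A_x = 60.1991 × 0.927184 = 55.82 kN.
ΣF_y = 0: A_y + T·sin22° − 20 − 15 = 0 → A_y = 35 − 60.1991 × 0.374607 = 12.45 kN.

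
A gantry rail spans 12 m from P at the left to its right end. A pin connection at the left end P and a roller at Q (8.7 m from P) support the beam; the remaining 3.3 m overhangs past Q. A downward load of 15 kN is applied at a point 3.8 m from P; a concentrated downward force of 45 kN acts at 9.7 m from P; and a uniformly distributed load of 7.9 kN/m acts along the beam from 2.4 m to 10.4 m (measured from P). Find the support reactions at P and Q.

Resultant of the distributed load: 7.9 × 8 = 63.2 kN at 6.4 m from P.
Taking moments about P: Q_y·8.7 − 15·3.8 − 45·9.7 − (7.9·8)·6.4 = 0 → Q_y = 897.98/8.7 = 103.216 ≈ 103.2 kN.
ΣF_y = 0: P_y + 103.216 − 15 − 45 − 7.9·8 = 0 → P_y = 19.98 kN.
ΣF_x = 0: no horizontal applied forces, so P_x = 0.

P_x = 0, P_y = 19.98 kN, Q_y = 103.2 kN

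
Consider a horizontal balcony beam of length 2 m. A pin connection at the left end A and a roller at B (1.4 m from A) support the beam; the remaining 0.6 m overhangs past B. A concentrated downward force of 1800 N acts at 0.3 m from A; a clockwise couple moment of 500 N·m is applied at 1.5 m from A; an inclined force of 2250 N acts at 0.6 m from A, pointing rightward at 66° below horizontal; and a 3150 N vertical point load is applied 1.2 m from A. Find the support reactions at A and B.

A_x = -915.2 N, A_y = 2682 N, B_y = 4324 N

ΣM about A: B_y·1.4 − 1800·0.3 − 500 − 2250·sin66°·0.6 − 3150·1.2 = 0 → B_y = 6053.29/1.4 = 4323.78 ≈ 4324 N.
ΣF_y = 0: A_y + 4323.78 − 1800 − 2250·sin66° − 3150 = 0 → A_y = 2682 N.
ΣF_x = 0: A_x + 2250·cos66° = 0 → A_x = -915.2 N.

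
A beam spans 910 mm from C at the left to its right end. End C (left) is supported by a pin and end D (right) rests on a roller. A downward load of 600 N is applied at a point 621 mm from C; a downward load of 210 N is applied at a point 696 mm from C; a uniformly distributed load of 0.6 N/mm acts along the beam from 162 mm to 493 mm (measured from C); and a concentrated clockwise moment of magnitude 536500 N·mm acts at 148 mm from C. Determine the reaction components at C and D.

C_x = 0, C_y = -222.5 N, D_y = 1231 N

Resultant of the distributed load: 0.6 × 331 = 198.6 N at 327.5 mm from C.
ΣM about C: D_y·910 − 600·621 − 210·696 − (0.6·331)·327.5 − 536500 = 0 → D_y = 1120301.5/910 = 1231.1 ≈ 1231 N.
ΣF_y = 0: C_y + 1231.1 − 600 − 210 − 0.6·331 = 0 → C_y = -222.5 N.
ΣF_x = 0: no horizontal applied forces, so C_x = 0.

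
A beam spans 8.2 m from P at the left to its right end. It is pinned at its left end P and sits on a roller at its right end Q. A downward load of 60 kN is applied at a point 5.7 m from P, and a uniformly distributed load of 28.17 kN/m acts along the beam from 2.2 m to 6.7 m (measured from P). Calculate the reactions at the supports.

P_x = 0, P_y = 76.26 kN, Q_y = 110.5 kN

Resultant of the distributed load: 28.17 × 4.5 = 126.765 kN at 4.45 m from P.
ΣM about P: Q_y·8.2 − 60·5.7 − (28.17·4.5)·4.45 = 0 → Q_y = 906.10425/8.2 = 110.501 ≈ 110.5 kN.
ΣF_y = 0: P_y + 110.501 − 60 − 28.17·4.5 = 0 → P_y = 76.26 kN.
ΣF_x = 0: no horizontal applied forces, so P_x = 0.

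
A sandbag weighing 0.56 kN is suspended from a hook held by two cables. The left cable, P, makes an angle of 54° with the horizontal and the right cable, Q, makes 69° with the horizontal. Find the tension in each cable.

T_P = 0.2393 kN, T_Q = 0.3925 kN

ΣF_x = 0: −T_P·cos54° + T_Q·cos69° = 0 → T_Q = 1.64017·T_P.
ΣF_y = 0: T_P·sin54° + T_Q·sin69° = 0.56.
Substitute: T_P·(0.809017 + 1.64017·0.93358) = 0.56 → T_P = 0.239291 ≈ 0.2393 kN.
Then T_Q = 1.64017 × 0.239291 = 0.3925 kN.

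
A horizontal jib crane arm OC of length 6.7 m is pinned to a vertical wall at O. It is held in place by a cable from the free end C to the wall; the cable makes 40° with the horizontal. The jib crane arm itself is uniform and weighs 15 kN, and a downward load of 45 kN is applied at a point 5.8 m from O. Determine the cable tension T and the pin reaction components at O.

ΣM about O: T·sin40°·6.7 − 15·3.35 − 45·5.8 = 0 → T = 311.25/(6.7·0.642788) = 72.2715 ≈ 72.27 kN.
ΣF_x = 0: O_x − T·cos40° = 0 → O_x = 72.2715 × 0.766044 = 55.36 kN.
ΣF_y = 0: O_y + T·sin40° − 15 − 45 = 0 → O_y = 60 − 72.2715 × 0.642788 = 13.54 kN.

T = 72.27 kN, O_x = 55.36 kN, O_y = 13.54 kN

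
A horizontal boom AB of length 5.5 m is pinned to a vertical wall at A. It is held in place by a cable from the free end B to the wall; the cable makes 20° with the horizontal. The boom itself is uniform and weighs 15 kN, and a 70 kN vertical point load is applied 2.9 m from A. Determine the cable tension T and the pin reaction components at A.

T = 129.8 kN, A_x = 122.0 kN, A_y = 40.59 kN

ΣM about A: T·sin20°·5.5 − 15·2.75 − 70·2.9 = 0 → T = 244.25/(5.5·0.34202) = 129.844 ≈ 129.8 kN.
ΣF_x = 0: A_x − T·cos20° = 0 → A_x = 129.844 × 0.939693 = 122.0 kN.
ΣF_y = 0: A_y + T·sin20° − 15 − 70 = 0 → A_y = 85 − 129.844 × 0.34202 = 40.59 kN.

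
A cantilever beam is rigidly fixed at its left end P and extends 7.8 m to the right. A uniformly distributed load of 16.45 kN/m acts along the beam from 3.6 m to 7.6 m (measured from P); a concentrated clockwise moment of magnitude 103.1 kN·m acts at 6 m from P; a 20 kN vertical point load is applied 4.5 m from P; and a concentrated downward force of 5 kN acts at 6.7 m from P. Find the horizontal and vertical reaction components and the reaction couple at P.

Resultant of the distributed load: 16.45 × 4 = 65.8 kN at 5.6 m from P.
ΣF_x = 0: P_x = 0.
ΣF_y = 0: P_y − 16.45·4 − 20 − 5 = 0 → P_y = 90.80 kN.
ΣM about P: M_P − (16.45·4)·5.6 − 103.1 − 20·4.5 − 5·6.7 = 0 → M_P = 595.1 kN·m.

P_x = 0, P_y = 90.80 kN, M_P = 595.1 kN·m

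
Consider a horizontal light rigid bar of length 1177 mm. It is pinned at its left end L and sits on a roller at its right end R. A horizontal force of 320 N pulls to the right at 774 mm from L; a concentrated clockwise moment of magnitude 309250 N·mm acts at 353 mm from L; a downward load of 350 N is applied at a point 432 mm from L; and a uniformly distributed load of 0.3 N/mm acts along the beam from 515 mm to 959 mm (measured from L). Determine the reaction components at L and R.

Resultant of the distributed load: 0.3 × 444 = 133.2 N at 737 mm from L.
Taking moments about L: R_y·1177 − 309250 − 350·432 − (0.3·444)·737 = 0 → R_y = 558618.4/1177 = 474.612 ≈ 474.6 N.
ΣF_y = 0: L_y + 474.612 − 350 − 0.3·444 = 0 → L_y = 8.588 N.
ΣF_x = 0: L_x + 320 = 0 → L_x = -320.0 N.

L_x = -320.0 N, L_y = 8.588 N, R_y = 474.6 N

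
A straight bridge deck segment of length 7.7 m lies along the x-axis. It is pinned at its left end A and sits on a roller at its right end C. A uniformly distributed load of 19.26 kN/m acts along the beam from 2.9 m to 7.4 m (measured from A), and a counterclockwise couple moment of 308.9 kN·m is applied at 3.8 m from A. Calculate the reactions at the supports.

Resultant of the distributed load: 19.26 × 4.5 = 86.67 kN at 5.15 m from A.
ΣM about A: C_y·7.7 − (19.26·4.5)·5.15 + 308.9 = 0 → C_y = 137.4505/7.7 = 17.8507 ≈ 17.85 kN.
ΣF_y = 0: A_y + 17.8507 − 19.26·4.5 = 0 → A_y = 68.82 kN.
ΣF_x = 0: no horizontal applied forces, so A_x = 0.

A_x = 0, A_y = 68.82 kN, C_y = 17.85 kN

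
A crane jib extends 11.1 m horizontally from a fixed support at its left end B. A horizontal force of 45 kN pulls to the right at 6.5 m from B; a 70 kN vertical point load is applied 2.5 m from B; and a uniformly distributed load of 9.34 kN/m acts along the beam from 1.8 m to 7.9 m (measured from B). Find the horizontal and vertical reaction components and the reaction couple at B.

Resultant of the distributed load: 9.34 × 6.1 = 56.974 kN at 4.85 m from B.
ΣF_x = 0: B_x + 45 = 0 → B_x = -45.00 kN.
ΣF_y = 0: B_y − 70 − 9.34·6.1 = 0 → B_y = 127.0 kN.
ΣM about B: M_B − 70·2.5 − (9.34·6.1)·4.85 = 0 → M_B = 451.3 kN·m.

B_x = -45.00 kN, B_y = 127.0 kN, M_B = 451.3 kN·m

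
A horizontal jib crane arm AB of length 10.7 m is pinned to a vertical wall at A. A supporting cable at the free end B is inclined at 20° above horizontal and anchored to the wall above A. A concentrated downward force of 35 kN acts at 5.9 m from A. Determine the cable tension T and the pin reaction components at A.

ΣM about A: T·sin20°·10.7 − 35·5.9 = 0 → T = 206.5/(10.7·0.34202) = 56.4267 ≈ 56.43 kN.
ΣF_x = 0: A_x − T·cos20° = 0 → A_x = 56.4267 × 0.939693 = 53.02 kN.
ΣF_y = 0: A_y + T·sin20° − 35 = 0 → A_y = 35 − 56.4267 × 0.34202 = 15.70 kN.

T = 56.43 kN, A_x = 53.02 kN, A_y = 15.70 kN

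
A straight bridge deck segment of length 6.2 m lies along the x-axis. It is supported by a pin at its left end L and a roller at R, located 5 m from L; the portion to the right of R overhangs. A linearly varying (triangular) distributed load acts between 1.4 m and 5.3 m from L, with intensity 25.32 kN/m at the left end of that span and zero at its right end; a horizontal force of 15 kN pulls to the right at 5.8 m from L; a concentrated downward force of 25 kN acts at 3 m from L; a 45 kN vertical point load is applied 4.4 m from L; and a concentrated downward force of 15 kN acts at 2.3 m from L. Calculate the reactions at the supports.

L_x = -15.00 kN, L_y = 46.21 kN, R_y = 88.16 kN

Resultant of the triangular load: ½ × 25.32 × 3.9 = 49.374 kN, acting at 2.7 m from L (one-third of the span from the peak).
Taking moments about L: R_y·5 − (½·25.32·3.9)·2.7 − 25·3 − 45·4.4 − 15·2.3 = 0 → R_y = 440.8098/5 = 88.162 ≈ 88.16 kN.
ΣF_y = 0: L_y + 88.162 − ½·25.32·3.9 − 25 − 45 − 15 = 0 → L_y = 46.21 kN.
ΣF_x = 0: L_x + 15 = 0 → L_x = -15.00 kN.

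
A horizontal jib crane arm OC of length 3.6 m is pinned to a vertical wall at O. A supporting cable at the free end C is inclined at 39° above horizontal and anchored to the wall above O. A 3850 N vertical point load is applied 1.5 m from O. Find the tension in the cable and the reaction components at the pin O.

T = 2549 N, O_x = 1981 N, O_y = 2246 N

ΣM about O: T·sin39°·3.6 − 3850·1.5 = 0 → T = 5775/(3.6·0.62932) = 2549.05 ≈ 2549 N.
ΣF_x = 0: O_x − T·cos39° = 0 → O_x = 2549.05 × 0.777146 = 1981 N.
ΣF_y = 0: O_y + T·sin39° − 3850 = 0 → O_y = 3850 − 2549.05 × 0.62932 = 2246 N.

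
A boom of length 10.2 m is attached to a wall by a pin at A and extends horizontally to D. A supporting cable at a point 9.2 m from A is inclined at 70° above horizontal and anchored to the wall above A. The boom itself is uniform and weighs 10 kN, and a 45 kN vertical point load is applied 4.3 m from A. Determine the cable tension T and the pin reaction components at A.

ΣM about A: T·sin70°·9.2 − 10·5.1 − 45·4.3 = 0 → T = 244.5/(9.2·0.939693) = 28.2817 ≈ 28.28 kN.
ΣF_x = 0: A_x − T·cos70° = 0 → A_x = 28.2817 × 0.34202 = 9.673 kN.
ΣF_y = 0: A_y + T·sin70° − 10 − 45 = 0 → A_y = 55 − 28.2817 × 0.939693 = 28.42 kN.

T = 28.28 kN, A_x = 9.673 kN, A_y = 28.42 kN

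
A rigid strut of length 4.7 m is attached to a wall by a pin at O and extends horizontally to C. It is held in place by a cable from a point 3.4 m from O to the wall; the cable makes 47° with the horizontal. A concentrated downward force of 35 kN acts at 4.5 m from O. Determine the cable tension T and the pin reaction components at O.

T = 63.34 kN, O_x = 43.20 kN, O_y = -11.32 kN

ΣM about O: T·sin47°·3.4 − 35·4.5 = 0 → T = 157.5/(3.4·0.731354) = 63.3394 ≈ 63.34 kN.
ΣF_x = 0: O_x − T·cos47° = 0 → O_x = 63.3394 × 0.681998 = 43.20 kN.
ΣF_y = 0: O_y + T·sin47° − 35 = 0 → O_y = 35 − 63.3394 × 0.731354 = -11.32 kN.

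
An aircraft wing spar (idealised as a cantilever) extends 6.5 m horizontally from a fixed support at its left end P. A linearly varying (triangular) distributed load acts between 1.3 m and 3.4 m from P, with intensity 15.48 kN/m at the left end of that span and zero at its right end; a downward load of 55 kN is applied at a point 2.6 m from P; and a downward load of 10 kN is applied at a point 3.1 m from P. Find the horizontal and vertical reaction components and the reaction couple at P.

Resultant of the triangular load: ½ × 15.48 × 2.1 = 16.254 kN, acting at 2 m from P (one-third of the span from the peak).
ΣF_x = 0: P_x = 0.
ΣF_y = 0: P_y − ½·15.48·2.1 − 55 − 10 = 0 → P_y = 81.25 kN.
ΣM about P: M_P − (½·15.48·2.1)·2 − 55·2.6 − 10·3.1 = 0 → M_P = 206.5 kN·m.

P_x = 0, P_y = 81.25 kN, M_P = 206.5 kN·m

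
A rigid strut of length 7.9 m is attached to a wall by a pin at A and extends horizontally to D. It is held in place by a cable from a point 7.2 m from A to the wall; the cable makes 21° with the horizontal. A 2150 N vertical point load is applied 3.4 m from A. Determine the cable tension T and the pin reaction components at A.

T = 2833 N, A_x = 2645 N, A_y = 1135 N

ΣM about A: T·sin21°·7.2 − 2150·3.4 = 0 → T = 7310/(7.2·0.358368) = 2833.06 ≈ 2833 N.
ΣF_x = 0: A_x − T·cos21° = 0 → A_x = 2833.06 × 0.93358 = 2645 N.
ΣF_y = 0: A_y + T·sin21° − 2150 = 0 → A_y = 2150 − 2833.06 × 0.358368 = 1135 N.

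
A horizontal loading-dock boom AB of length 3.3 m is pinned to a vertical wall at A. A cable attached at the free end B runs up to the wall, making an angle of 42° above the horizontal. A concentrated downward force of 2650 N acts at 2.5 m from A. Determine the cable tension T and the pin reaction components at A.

T = 3000 N, A_x = 2230 N, A_y = 642.4 N

ΣM about A: T·sin42°·3.3 − 2650·2.5 = 0 → T = 6625/(3.3·0.669131) = 3000.27 ≈ 3000 N.
ΣF_x = 0: A_x − T·cos42° = 0 → A_x = 3000.27 × 0.743145 = 2230 N.
ΣF_y = 0: A_y + T·sin42° − 2650 = 0 → A_y = 2650 − 3000.27 × 0.669131 = 642.4 N.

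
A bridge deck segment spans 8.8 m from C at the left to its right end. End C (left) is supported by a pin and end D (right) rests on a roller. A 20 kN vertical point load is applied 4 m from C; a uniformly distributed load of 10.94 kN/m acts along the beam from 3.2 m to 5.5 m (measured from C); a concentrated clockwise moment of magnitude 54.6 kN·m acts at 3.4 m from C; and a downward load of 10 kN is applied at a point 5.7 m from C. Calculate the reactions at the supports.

C_x = 0, C_y = 20.95 kN, D_y = 34.21 kN

Resultant of the distributed load: 10.94 × 2.3 = 25.162 kN at 4.35 m from C.
ΣM about C: D_y·8.8 − 20·4 − (10.94·2.3)·4.35 − 54.6 − 10·5.7 = 0 → D_y = 301.0547/8.8 = 34.2108 ≈ 34.21 kN.
ΣF_y = 0: C_y + 34.2108 − 20 − 10.94·2.3 − 10 = 0 → C_y = 20.95 kN.
ΣF_x = 0: no horizontal applied forces, so C_x = 0.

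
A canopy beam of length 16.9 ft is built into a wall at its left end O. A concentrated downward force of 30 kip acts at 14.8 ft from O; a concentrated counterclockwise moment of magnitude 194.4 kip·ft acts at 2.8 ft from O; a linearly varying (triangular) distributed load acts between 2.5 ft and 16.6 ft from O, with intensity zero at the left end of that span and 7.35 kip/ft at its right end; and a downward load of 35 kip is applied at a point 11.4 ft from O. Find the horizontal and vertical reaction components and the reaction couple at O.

Resultant of the triangular load: ½ × 7.35 × 14.1 = 51.8175 kip, acting at 11.9 ft from O (one-third of the span from the peak).
ΣF_x = 0: O_x = 0.
ΣF_y = 0: O_y − 30 − ½·7.35·14.1 − 35 = 0 → O_y = 116.8 kip.
ΣM about O: M_O − 30·14.8 + 194.4 − (½·7.35·14.1)·11.9 − 35·11.4 = 0 → M_O = 1265 kip·ft.

O_x = 0, O_y = 116.8 kip, M_O = 1265 kip·ft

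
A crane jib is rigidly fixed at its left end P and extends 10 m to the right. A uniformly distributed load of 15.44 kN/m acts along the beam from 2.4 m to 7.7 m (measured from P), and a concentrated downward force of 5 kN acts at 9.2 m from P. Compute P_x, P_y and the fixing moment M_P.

Resultant of the distributed load: 15.44 × 5.3 = 81.832 kN at 5.05 m from P.
ΣF_x = 0: P_x = 0.
ΣF_y = 0: P_y − 15.44·5.3 − 5 = 0 → P_y = 86.83 kN.
ΣM about P: M_P − (15.44·5.3)·5.05 − 5·9.2 = 0 → M_P = 459.3 kN·m.

P_x = 0, P_y = 86.83 kN, M_P = 459.3 kN·m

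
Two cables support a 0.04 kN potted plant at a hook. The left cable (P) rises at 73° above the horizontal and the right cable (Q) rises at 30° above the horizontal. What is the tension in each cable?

ΣF_x = 0: −T_P·cos73° + T_Q·cos30° = 0 → T_Q = 0.337602·T_P.
ΣF_y = 0: T_P·sin73° + T_Q·sin30° = 0.04.
Substitute: T_P·(0.956305 + 0.337602·0.5) = 0.04 → T_P = 0.0355522 ≈ 0.03555 kN.
Then T_Q = 0.337602 × 0.0355522 = 0.01200 kN.

T_P = 0.03555 kN, T_Q = 0.01200 kN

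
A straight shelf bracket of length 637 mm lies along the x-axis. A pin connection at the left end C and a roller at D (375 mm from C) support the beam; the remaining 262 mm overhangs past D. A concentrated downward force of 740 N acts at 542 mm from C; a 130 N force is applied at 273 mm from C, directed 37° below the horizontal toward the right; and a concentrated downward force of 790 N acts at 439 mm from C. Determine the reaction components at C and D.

C_x = -103.8 N, C_y = -443.1 N, D_y = 2051 N

Taking moments about C: D_y·375 − 740·542 − 130·sin37°·273 − 790·439 = 0 → D_y = 769248/375 = 2051.33 ≈ 2051 N.
ΣF_y = 0: C_y + 2051.33 − 740 − 130·sin37° − 790 = 0 → C_y = -443.1 N.
ΣF_x = 0: C_x + 130·cos37° = 0 → C_x = -103.8 N.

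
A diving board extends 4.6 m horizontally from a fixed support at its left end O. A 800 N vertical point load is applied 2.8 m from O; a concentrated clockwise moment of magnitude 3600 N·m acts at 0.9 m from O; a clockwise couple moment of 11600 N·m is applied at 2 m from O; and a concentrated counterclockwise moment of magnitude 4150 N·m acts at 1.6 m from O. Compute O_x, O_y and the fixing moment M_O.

O_x = 0, O_y = 800.0 N, M_O = 13290 N·m

ΣF_x = 0: O_x = 0.
ΣF_y = 0: O_y − 800 = 0 → O_y = 800.0 N.
ΣM about O: M_O − 800·2.8 − 3600 − 11600 + 4150 = 0 → M_O = 13290 N·m.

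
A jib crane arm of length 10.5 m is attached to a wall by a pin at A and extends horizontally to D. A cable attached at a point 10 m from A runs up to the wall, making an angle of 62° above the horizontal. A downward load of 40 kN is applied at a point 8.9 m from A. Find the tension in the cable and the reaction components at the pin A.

ΣM about A: T·sin62°·10 − 40·8.9 = 0 → T = 356/(10·0.882948) = 40.3195 ≈ 40.32 kN.
ΣF_x = 0: A_x − T·cos62° = 0 → A_x = 40.3195 × 0.469472 = 18.93 kN.
ΣF_y = 0: A_y + T·sin62° − 40 = 0 → A_y = 40 − 40.3195 × 0.882948 = 4.400 kN.

T = 40.32 kN, A_x = 18.93 kN, A_y = 4.400 kN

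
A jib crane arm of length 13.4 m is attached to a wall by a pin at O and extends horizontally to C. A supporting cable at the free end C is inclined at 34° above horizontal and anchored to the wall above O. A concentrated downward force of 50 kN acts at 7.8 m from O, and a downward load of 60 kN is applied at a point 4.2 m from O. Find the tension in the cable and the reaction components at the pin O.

T = 85.68 kN, O_x = 71.03 kN, O_y = 62.09 kN

ΣM about O: T·sin34°·13.4 − 50·7.8 − 60·4.2 = 0 → T = 642/(13.4·0.559193) = 85.6778 ≈ 85.68 kN.
ΣF_x = 0: O_x − T·cos34° = 0 → O_x = 85.6778 × 0.829038 = 71.03 kN.
ΣF_y = 0: O_y + T·sin34° − 50 − 60 = 0 → O_y = 110 − 85.6778 × 0.559193 = 62.09 kN.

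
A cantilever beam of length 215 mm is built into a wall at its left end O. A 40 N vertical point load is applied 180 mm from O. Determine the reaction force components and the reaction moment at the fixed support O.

ΣF_x = 0: O_x = 0.
ΣF_y = 0: O_y − 40 = 0 → O_y = 40.00 N.
ΣM about O: M_O − 40·180 = 0 → M_O = 7200 N·mm.

O_x = 0, O_y = 40.00 N, M_O = 7200 N·mm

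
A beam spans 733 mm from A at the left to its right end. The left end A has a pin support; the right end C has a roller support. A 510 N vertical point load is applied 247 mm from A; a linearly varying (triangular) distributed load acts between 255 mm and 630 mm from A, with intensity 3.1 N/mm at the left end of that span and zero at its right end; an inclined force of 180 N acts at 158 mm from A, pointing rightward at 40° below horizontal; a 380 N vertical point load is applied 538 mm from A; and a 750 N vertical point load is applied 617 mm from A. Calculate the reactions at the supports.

Resultant of the triangular load: ½ × 3.1 × 375 = 581.25 N, acting at 380 mm from A (one-third of the span from the peak).
Moments about A: C_y·733 − 510·247 − (½·3.1·375)·380 − 180·sin40°·158 − 380·538 − 750·617 = 0 → C_y = 1032320/733 = 1408.35 ≈ 1408 N.
ΣF_y = 0: A_y + 1408.35 − 510 − ½·3.1·375 − 180·sin40° − 380 − 750 = 0 → A_y = 928.6 N.
ΣF_x = 0: A_x + 180·cos40° = 0 → A_x = -137.9 N.

A_x = -137.9 N, A_y = 928.6 N, C_y = 1408 N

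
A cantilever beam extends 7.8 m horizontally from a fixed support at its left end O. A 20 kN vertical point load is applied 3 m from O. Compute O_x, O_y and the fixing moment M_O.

ΣF_x = 0: O_x = 0.
ΣF_y = 0: O_y − 20 = 0 → O_y = 20.00 kN.
ΣM about O: M_O − 20·3 = 0 → M_O = 60.00 kN·m.

O_x = 0, O_y = 20.00 kN, M_O = 60.00 kN·m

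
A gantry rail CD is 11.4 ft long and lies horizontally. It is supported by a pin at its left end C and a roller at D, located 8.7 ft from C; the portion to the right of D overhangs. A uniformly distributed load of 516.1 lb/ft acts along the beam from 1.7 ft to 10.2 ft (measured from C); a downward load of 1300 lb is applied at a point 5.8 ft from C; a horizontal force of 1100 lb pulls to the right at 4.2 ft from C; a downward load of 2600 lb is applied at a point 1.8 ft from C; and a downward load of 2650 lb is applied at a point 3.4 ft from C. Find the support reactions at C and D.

C_x = -1100 lb, C_y = 5496 lb, D_y = 5440 lb

Resultant of the distributed load: 516.1 × 8.5 = 4386.85 lb at 5.95 ft from C.
ΣM about C: D_y·8.7 − (516.1·8.5)·5.95 − 1300·5.8 − 2600·1.8 − 2650·3.4 = 0 → D_y = 47331.7575/8.7 = 5440.43 ≈ 5440 lb.
ΣF_y = 0: C_y + 5440.43 − 516.1·8.5 − 1300 − 2600 − 2650 = 0 → C_y = 5496 lb.
ΣF_x = 0: C_x + 1100 = 0 → C_x = -1100 lb.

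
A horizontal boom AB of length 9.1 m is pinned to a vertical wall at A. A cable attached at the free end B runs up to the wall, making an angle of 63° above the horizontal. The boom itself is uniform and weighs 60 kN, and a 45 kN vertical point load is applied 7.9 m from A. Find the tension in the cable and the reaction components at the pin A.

T = 77.51 kN, A_x = 35.19 kN, A_y = 35.93 kN

ΣM about A: T·sin63°·9.1 − 60·4.55 − 45·7.9 = 0 → T = 628.5/(9.1·0.891007) = 77.5145 ≈ 77.51 kN.
ΣF_x = 0: A_x − T·cos63° = 0 → A_x = 77.5145 × 0.45399 = 35.19 kN.
ΣF_y = 0: A_y + T·sin63° − 60 − 45 = 0 → A_y = 105 − 77.5145 × 0.891007 = 35.93 kN.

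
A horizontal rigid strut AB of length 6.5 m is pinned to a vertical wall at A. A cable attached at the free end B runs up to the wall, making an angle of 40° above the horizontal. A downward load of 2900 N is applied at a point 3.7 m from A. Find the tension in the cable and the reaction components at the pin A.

ΣM about A: T·sin40°·6.5 − 2900·3.7 = 0 → T = 10730/(6.5·0.642788) = 2568.14 ≈ 2568 N.
ΣF_x = 0: A_x − T·cos40° = 0 → A_x = 2568.14 × 0.766044 = 1967 N.
ΣF_y = 0: A_y + T·sin40° − 2900 = 0 → A_y = 2900 − 2568.14 × 0.642788 = 1249 N.

T = 2568 N, A_x = 1967 N, A_y = 1249 N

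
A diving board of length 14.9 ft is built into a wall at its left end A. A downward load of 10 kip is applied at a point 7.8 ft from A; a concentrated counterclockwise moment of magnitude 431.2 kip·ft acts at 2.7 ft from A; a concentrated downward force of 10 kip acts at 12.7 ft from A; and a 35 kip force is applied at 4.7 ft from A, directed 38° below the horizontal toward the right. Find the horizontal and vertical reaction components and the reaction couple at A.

A_x = -27.58 kip, A_y = 41.55 kip, M_A = -124.9 kip·ft

ΣF_x = 0: A_x + 35·cos38° = 0 → A_x = -27.58 kip.
ΣF_y = 0: A_y − 10 − 10 − 35·sin38° = 0 → A_y = 41.55 kip.
ΣM about A: M_A − 10·7.8 + 431.2 − 10·12.7 − 35·sin38°·4.7 = 0 → M_A = -124.9 kip·ft.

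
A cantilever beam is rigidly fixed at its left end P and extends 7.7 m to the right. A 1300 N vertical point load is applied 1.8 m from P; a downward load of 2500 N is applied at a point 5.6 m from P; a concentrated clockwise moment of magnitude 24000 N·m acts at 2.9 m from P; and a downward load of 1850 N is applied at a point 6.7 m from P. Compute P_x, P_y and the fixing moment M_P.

P_x = 0, P_y = 5650 N, M_P = 52740 N·m

ΣF_x = 0: P_x = 0.
ΣF_y = 0: P_y − 1300 − 2500 − 1850 = 0 → P_y = 5650 N.
ΣM about P: M_P − 1300·1.8 − 2500·5.6 − 24000 − 1850·6.7 = 0 → M_P = 52740 N·m.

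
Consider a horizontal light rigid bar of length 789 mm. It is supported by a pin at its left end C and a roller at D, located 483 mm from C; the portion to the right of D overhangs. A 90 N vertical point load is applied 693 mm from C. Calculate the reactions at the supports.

C_x = 0, C_y = -39.13 N, D_y = 129.1 N

Moments about C: D_y·483 − 90·693 = 0 → D_y = 62370/483 = 129.13 ≈ 129.1 N.
ΣF_y = 0: C_y + 129.13 − 90 = 0 → C_y = -39.13 N.
ΣF_x = 0: no horizontal applied forces, so C_x = 0.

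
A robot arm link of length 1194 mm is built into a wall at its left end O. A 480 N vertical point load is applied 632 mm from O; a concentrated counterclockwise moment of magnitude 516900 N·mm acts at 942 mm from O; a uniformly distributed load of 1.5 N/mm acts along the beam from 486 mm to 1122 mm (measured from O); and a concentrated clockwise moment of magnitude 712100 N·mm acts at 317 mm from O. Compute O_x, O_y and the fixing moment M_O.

Resultant of the distributed load: 1.5 × 636 = 954 N at 804 mm from O.
ΣF_x = 0: O_x = 0.
ΣF_y = 0: O_y − 480 − 1.5·636 = 0 → O_y = 1434 N.
ΣM about O: M_O − 480·632 + 516900 − (1.5·636)·804 − 712100 = 0 → M_O = 1266000 N·mm.

O_x = 0, O_y = 1434 N, M_O = 1266000 N·mm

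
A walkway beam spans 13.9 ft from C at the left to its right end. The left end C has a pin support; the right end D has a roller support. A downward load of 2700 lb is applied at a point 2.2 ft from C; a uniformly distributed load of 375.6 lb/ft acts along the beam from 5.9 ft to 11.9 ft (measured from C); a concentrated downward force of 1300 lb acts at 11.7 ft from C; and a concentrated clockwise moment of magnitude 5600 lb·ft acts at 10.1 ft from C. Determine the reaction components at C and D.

C_x = 0, C_y = 2886 lb, D_y = 3367 lb

Resultant of the distributed load: 375.6 × 6 = 2253.6 lb at 8.9 ft from C.
Moments about C: D_y·13.9 − 2700·2.2 − (375.6·6)·8.9 − 1300·11.7 − 5600 = 0 → D_y = 46807.04/13.9 = 3367.41 ≈ 3367 lb.
ΣF_y = 0: C_y + 3367.41 − 2700 − 375.6·6 − 1300 = 0 → C_y = 2886 lb.
ΣF_x = 0: no horizontal applied forces, so C_x = 0.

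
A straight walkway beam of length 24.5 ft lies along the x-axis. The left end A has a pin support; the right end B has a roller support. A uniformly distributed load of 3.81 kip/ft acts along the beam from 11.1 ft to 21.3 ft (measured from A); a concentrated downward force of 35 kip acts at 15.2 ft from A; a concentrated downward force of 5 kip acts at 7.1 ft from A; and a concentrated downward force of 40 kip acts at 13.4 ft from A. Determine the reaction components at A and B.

A_x = 0, A_y = 48.12 kip, B_y = 70.74 kip

Resultant of the distributed load: 3.81 × 10.2 = 38.862 kip at 16.2 ft from A.
ΣM about A: B_y·24.5 − (3.81·10.2)·16.2 − 35·15.2 − 5·7.1 − 40·13.4 = 0 → B_y = 1733.0644/24.5 = 70.7373 ≈ 70.74 kip.
ΣF_y = 0: A_y + 70.7373 − 3.81·10.2 − 35 − 5 − 40 = 0 → A_y = 48.12 kip.
ΣF_x = 0: no horizontal applied forces, so A_x = 0.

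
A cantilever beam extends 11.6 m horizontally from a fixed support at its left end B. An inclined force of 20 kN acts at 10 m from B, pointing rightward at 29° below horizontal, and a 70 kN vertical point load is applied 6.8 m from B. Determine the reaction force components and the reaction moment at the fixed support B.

ΣF_x = 0: B_x + 20·cos29° = 0 → B_x = -17.49 kN.
ΣF_y = 0: B_y − 20·sin29° − 70 = 0 → B_y = 79.70 kN.
ΣM about B: M_B − 20·sin29°·10 − 70·6.8 = 0 → M_B = 573.0 kN·m.

B_x = -17.49 kN, B_y = 79.70 kN, M_B = 573.0 kN·m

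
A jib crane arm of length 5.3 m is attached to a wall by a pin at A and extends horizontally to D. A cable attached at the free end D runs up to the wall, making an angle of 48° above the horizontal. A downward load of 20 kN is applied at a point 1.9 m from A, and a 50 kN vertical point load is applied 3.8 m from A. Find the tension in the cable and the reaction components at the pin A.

ΣM about A: T·sin48°·5.3 − 20·1.9 − 50·3.8 = 0 → T = 228/(5.3·0.743145) = 57.8876 ≈ 57.89 kN.
ΣF_x = 0: A_x − T·cos48° = 0 → A_x = 57.8876 × 0.669131 = 38.73 kN.
ΣF_y = 0: A_y + T·sin48° − 20 − 50 = 0 → A_y = 70 − 57.8876 × 0.743145 = 26.98 kN.

T = 57.89 kN, A_x = 38.73 kN, A_y = 26.98 kN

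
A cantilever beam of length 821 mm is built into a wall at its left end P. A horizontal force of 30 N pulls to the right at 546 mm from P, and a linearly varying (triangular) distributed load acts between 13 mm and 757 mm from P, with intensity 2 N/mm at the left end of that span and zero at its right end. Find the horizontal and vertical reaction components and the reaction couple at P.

P_x = -30.00 N, P_y = 744.0 N, M_P = 194200 N·mm

Resultant of the triangular load: ½ × 2 × 744 = 744 N, acting at 261 mm from P (one-third of the span from the peak).
ΣF_x = 0: P_x + 30 = 0 → P_x = -30.00 N.
ΣF_y = 0: P_y − ½·2·744 = 0 → P_y = 744.0 N.
ΣM about P: M_P − (½·2·744)·261 = 0 → M_P = 194200 N·mm.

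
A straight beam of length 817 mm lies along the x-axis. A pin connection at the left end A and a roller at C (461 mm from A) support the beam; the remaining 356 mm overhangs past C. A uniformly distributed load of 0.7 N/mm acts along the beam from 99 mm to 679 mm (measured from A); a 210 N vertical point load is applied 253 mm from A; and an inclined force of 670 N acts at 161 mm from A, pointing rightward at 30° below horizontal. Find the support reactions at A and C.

Resultant of the distributed load: 0.7 × 580 = 406 N at 389 mm from A.
Moments about A: C_y·461 − (0.7·580)·389 − 210·253 − 670·sin30°·161 = 0 → C_y = 264999/461 = 574.835 ≈ 574.8 N.
ΣF_y = 0: A_y + 574.835 − 0.7·580 − 210 − 670·sin30° = 0 → A_y = 376.2 N.
ΣF_x = 0: A_x + 670·cos30° = 0 → A_x = -580.2 N.

A_x = -580.2 N, A_y = 376.2 N, C_y = 574.8 N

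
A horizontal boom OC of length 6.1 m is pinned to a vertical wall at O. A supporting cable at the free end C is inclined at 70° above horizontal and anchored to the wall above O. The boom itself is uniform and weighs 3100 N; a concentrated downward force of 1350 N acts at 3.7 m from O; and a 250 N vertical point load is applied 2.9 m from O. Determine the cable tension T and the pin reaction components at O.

T = 2647 N, O_x = 905.5 N, O_y = 2212 N

ΣM about O: T·sin70°·6.1 − 3100·3.05 − 1350·3.7 − 250·2.9 = 0 → T = 15175/(6.1·0.939693) = 2647.36 ≈ 2647 N.
ΣF_x = 0: O_x − T·cos70° = 0 → O_x = 2647.36 × 0.34202 = 905.5 N.
ΣF_y = 0: O_y + T·sin70° − 3100 − 1350 − 250 = 0 → O_y = 4700 − 2647.36 × 0.939693 = 2212 N.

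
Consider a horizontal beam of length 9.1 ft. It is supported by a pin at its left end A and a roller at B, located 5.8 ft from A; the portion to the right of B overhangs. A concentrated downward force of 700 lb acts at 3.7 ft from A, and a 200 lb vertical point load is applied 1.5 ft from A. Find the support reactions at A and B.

A_x = 0, A_y = 401.7 lb, B_y = 498.3 lb

Taking moments about A: B_y·5.8 − 700·3.7 − 200·1.5 = 0 → B_y = 2890/5.8 = 498.276 ≈ 498.3 lb.
ΣF_y = 0: A_y + 498.276 − 700 − 200 = 0 → A_y = 401.7 lb.
ΣF_x = 0: no horizontal applied forces, so A_x = 0.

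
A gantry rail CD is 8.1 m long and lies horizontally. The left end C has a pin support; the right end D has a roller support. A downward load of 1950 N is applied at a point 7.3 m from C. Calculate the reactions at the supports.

Taking moments about C: D_y·8.1 − 1950·7.3 = 0 → D_y = 14235/8.1 = 1757.41 ≈ 1757 N.
ΣF_y = 0: C_y + 1757.41 − 1950 = 0 → C_y = 192.6 N.
ΣF_x = 0: no horizontal applied forces, so C_x = 0.

C_x = 0, C_y = 192.6 N, D_y = 1757 N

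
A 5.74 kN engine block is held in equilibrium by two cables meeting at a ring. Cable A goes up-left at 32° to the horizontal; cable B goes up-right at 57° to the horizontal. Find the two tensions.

T_A = 3.127 kN, T_B = 4.869 kN

ΣF_x = 0: −T_A·cos32° + T_B·cos57° = 0 → T_B = 1.55708·T_A.
ΣF_y = 0: T_A·sin32° + T_B·sin57° = 5.74.
Substitute: T_A·(0.529919 + 1.55708·0.838671) = 5.74 → T_A = 3.12671 ≈ 3.127 kN.
Then T_B = 1.55708 × 3.12671 = 4.869 kN.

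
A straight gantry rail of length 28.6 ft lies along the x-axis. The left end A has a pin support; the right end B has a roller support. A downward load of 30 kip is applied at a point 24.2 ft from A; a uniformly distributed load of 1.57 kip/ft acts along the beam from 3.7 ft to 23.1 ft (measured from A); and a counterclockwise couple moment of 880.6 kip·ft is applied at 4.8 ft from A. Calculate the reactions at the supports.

Resultant of the distributed load: 1.57 × 19.4 = 30.458 kip at 13.4 ft from A.
ΣM about A: B_y·28.6 − 30·24.2 − (1.57·19.4)·13.4 + 880.6 = 0 → B_y = 253.5372/28.6 = 8.86494 ≈ 8.865 kip.
ΣF_y = 0: A_y + 8.86494 − 30 − 1.57·19.4 = 0 → A_y = 51.59 kip.
ΣF_x = 0: no horizontal applied forces, so A_x = 0.

A_x = 0, A_y = 51.59 kip, B_y = 8.865 kip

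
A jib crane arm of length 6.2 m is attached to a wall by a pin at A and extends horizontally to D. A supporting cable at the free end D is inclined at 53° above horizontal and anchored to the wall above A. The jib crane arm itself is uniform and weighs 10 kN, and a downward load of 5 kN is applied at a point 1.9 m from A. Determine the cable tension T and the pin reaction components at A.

ΣM about A: T·sin53°·6.2 − 10·3.1 − 5·1.9 = 0 → T = 40.5/(6.2·0.798636) = 8.17927 ≈ 8.179 kN.
ΣF_x = 0: A_x − T·cos53° = 0 → A_x = 8.17927 × 0.601815 = 4.922 kN.
ΣF_y = 0: A_y + T·sin53° − 10 − 5 = 0 → A_y = 15 − 8.17927 × 0.798636 = 8.468 kN.

T = 8.179 kN, A_x = 4.922 kN, A_y = 8.468 kN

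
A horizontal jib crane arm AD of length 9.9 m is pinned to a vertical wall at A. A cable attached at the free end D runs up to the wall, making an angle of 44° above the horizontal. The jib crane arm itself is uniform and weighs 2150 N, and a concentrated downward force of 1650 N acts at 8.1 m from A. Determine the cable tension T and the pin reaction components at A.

T = 3491 N, A_x = 2511 N, A_y = 1375 N

ΣM about A: T·sin44°·9.9 − 2150·4.95 − 1650·8.1 = 0 → T = 24007.5/(9.9·0.694658) = 3490.93 ≈ 3491 N.
ΣF_x = 0: A_x − T·cos44° = 0 → A_x = 3490.93 × 0.71934 = 2511 N.
ΣF_y = 0: A_y + T·sin44° − 2150 − 1650 = 0 → A_y = 3800 − 3490.93 × 0.694658 = 1375 N.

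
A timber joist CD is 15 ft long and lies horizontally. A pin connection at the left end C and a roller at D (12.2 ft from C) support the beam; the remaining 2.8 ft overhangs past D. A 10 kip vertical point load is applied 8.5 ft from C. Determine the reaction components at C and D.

C_x = 0, C_y = 3.033 kip, D_y = 6.967 kip

ΣM about C: D_y·12.2 − 10·8.5 = 0 → D_y = 85/12.2 = 6.96721 ≈ 6.967 kip.
ΣF_y = 0: C_y + 6.96721 − 10 = 0 → C_y = 3.033 kip.
ΣF_x = 0: no horizontal applied forces, so C_x = 0.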